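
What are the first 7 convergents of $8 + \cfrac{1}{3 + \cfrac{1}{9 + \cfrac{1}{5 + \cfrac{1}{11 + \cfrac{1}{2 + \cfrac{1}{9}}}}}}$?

Using the convergent recurrence p_i = a_i*p_{i-1} + p_{i-2}, q_i = a_i*q_{i-1} + q_{i-2} with p_{-2}=0, p_{-1}=1, q_{-2}=1, q_{-1}=0:
  i=0: a_0=8, p_0 = 8*1 + 0 = 8, q_0 = 8*0 + 1 = 1.
  i=1: a_1=3, p_1 = 3*8 + 1 = 25, q_1 = 3*1 + 0 = 3.
  i=2: a_2=9, p_2 = 9*25 + 8 = 233, q_2 = 9*3 + 1 = 28.
  i=3: a_3=5, p_3 = 5*233 + 25 = 1190, q_3 = 5*28 + 3 = 143.
  i=4: a_4=11, p_4 = 11*1190 + 233 = 13323, q_4 = 11*143 + 28 = 1601.
  i=5: a_5=2, p_5 = 2*13323 + 1190 = 27836, q_5 = 2*1601 + 143 = 3345.
  i=6: a_6=9, p_6 = 9*27836 + 13323 = 263847, q_6 = 9*3345 + 1601 = 31706.

8/1, 25/3, 233/28, 1190/143, 13323/1601, 27836/3345, 263847/31706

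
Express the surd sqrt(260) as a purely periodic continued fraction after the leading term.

Write x_i = (sqrt(260) + m_i)/d_i with (m_0, d_0) = (0, 1). a_0 = floor(sqrt(260)) = 16, since 16^2 = 256 <= 260 < 289 = 17^2.
Iterate m_{i+1} = d_i*a_i - m_i, d_{i+1} = (260 - m_{i+1}^2)/d_i, a_{i+1} = floor((a_0 + m_{i+1})/d_{i+1}):
  m_1 = 1*16 - 0 = 16, d_1 = (260 - 16^2)/1 = 4/1 = 4, a_1 = floor((16 + 16)/4) = 8.
  m_2 = 4*8 - 16 = 16, d_2 = (260 - 16^2)/4 = 4/4 = 1, a_2 = floor((16 + 16)/1) = 32.
  m_3 = 1*32 - 16 = 16, d_3 = (260 - 16^2)/1 = 4/1 = 4: (m_3, d_3) = (m_1, d_1) = (16, 4), so from here the quotients repeat a_1, a_2; the period length is 2.
Hence the expansion of sqrt(260) is a_0 = 16 followed by the repeating block 8, 32 (period 2).

[16; (8, 32)]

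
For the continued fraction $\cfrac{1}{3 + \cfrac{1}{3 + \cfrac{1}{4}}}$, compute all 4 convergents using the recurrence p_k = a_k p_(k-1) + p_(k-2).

Using the convergent recurrence p_i = a_i*p_{i-1} + p_{i-2}, q_i = a_i*q_{i-1} + q_{i-2} with p_{-2}=0, p_{-1}=1, q_{-2}=1, q_{-1}=0:
  i=0: a_0=0, p_0 = 0*1 + 0 = 0, q_0 = 0*0 + 1 = 1.
  i=1: a_1=3, p_1 = 3*0 + 1 = 1, q_1 = 3*1 + 0 = 3.
  i=2: a_2=3, p_2 = 3*1 + 0 = 3, q_2 = 3*3 + 1 = 10.
  i=3: a_3=4, p_3 = 4*3 + 1 = 13, q_3 = 4*10 + 3 = 43.

0/1, 1/3, 3/10, 13/43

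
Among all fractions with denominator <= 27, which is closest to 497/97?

Expand x = 497/97 as a continued fraction with the Euclidean algorithm:
  497 = 5*97 + 12, so a_0 = 5.
  97 = 8*12 + 1, so a_1 = 8.
  12 = 12*1 + 0, so a_2 = 12.
so x = [5; 8, 12].
Convergents (p_i = a_i*p_{i-1} + p_{i-2}, q_i = a_i*q_{i-1} + q_{i-2} with p_{-2}=0, p_{-1}=1, q_{-2}=1, q_{-1}=0), until the denominator exceeds 27:
  i=0: a_0=5, p_0 = 5*1 + 0 = 5, q_0 = 5*0 + 1 = 1.
  i=1: a_1=8, p_1 = 8*5 + 1 = 41, q_1 = 8*1 + 0 = 8.
  i=2: a_2=12, p_2 = 12*41 + 5 = 497, q_2 = 12*8 + 1 = 97.
q_2 = 97 > 27, so the last convergent with denominator <= 27 is p_1/q_1 = 41/8.
The closest fraction with denominator <= 27 is either p_1/q_1 or the intermediate fraction (k*p_1 + p_0)/(k*q_1 + q_0) with the largest k >= 1 whose denominator stays <= 27; these approach x as k grows, and every other convergent or intermediate fraction in range is farther away.
Largest k: floor((27 - q_0)/q_1) = floor((27 - 1)/8) = 3.
That gives (3*41 + 5)/(3*8 + 1) = 128/25.
Compare the errors: |x - 41/8| = |497*8 - 41*97|/(97*8) = 1/776, and |x - 128/25| = |497*25 - 128*97|/(97*25) = 9/2425.
Cross-multiplying, 1*2425 = 2425 < 6984 = 9*776, so 1/776 is smaller: the convergent 41/8 is closer to x than 128/25.

41/8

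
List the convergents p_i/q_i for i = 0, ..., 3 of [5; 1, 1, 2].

Using the convergent recurrence p_i = a_i*p_{i-1} + p_{i-2}, q_i = a_i*q_{i-1} + q_{i-2} with p_{-2}=0, p_{-1}=1, q_{-2}=1, q_{-1}=0:
  i=0: a_0=5, p_0 = 5*1 + 0 = 5, q_0 = 5*0 + 1 = 1.
  i=1: a_1=1, p_1 = 1*5 + 1 = 6, q_1 = 1*1 + 0 = 1.
  i=2: a_2=1, p_2 = 1*6 + 5 = 11, q_2 = 1*1 + 1 = 2.
  i=3: a_3=2, p_3 = 2*11 + 6 = 28, q_3 = 2*2 + 1 = 5.

5/1, 6/1, 11/2, 28/5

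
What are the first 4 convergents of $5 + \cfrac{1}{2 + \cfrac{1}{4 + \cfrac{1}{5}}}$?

Using the convergent recurrence p_i = a_i*p_{i-1} + p_{i-2}, q_i = a_i*q_{i-1} + q_{i-2} with p_{-2}=0, p_{-1}=1, q_{-2}=1, q_{-1}=0:
  i=0: a_0=5, p_0 = 5*1 + 0 = 5, q_0 = 5*0 + 1 = 1.
  i=1: a_1=2, p_1 = 2*5 + 1 = 11, q_1 = 2*1 + 0 = 2.
  i=2: a_2=4, p_2 = 4*11 + 5 = 49, q_2 = 4*2 + 1 = 9.
  i=3: a_3=5, p_3 = 5*49 + 11 = 256, q_3 = 5*9 + 2 = 47.

5/1, 11/2, 49/9, 256/47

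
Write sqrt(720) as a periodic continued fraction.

Write x_i = (sqrt(720) + m_i)/d_i with (m_0, d_0) = (0, 1). a_0 = floor(sqrt(720)) = 26, since 26^2 = 676 <= 720 < 729 = 27^2.
Iterate m_{i+1} = d_i*a_i - m_i, d_{i+1} = (720 - m_{i+1}^2)/d_i, a_{i+1} = floor((a_0 + m_{i+1})/d_{i+1}):
  m_1 = 1*26 - 0 = 26, d_1 = (720 - 26^2)/1 = 44/1 = 44, a_1 = floor((26 + 26)/44) = 1.
  m_2 = 44*1 - 26 = 18, d_2 = (720 - 18^2)/44 = 396/44 = 9, a_2 = floor((26 + 18)/9) = 4.
  m_3 = 9*4 - 18 = 18, d_3 = (720 - 18^2)/9 = 396/9 = 44, a_3 = floor((26 + 18)/44) = 1.
  m_4 = 44*1 - 18 = 26, d_4 = (720 - 26^2)/44 = 44/44 = 1, a_4 = floor((26 + 26)/1) = 52.
  m_5 = 1*52 - 26 = 26, d_5 = (720 - 26^2)/1 = 44/1 = 44: (m_5, d_5) = (m_1, d_1) = (26, 44), so from here the quotients repeat a_1, ..., a_4; the period length is 4.
Hence the expansion of sqrt(720) is a_0 = 26 followed by the repeating block 1, 4, 1, 52 (period 4).

[26; (1, 4, 1, 52)]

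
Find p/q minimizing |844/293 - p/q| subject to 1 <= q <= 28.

Expand x = 844/293 as a continued fraction with the Euclidean algorithm:
  844 = 2*293 + 258, so a_0 = 2.
  293 = 1*258 + 35, so a_1 = 1.
  258 = 7*35 + 13, so a_2 = 7.
  35 = 2*13 + 9, so a_3 = 2.
  13 = 1*9 + 4, so a_4 = 1.
  9 = 2*4 + 1, so a_5 = 2.
  4 = 4*1 + 0, so a_6 = 4.
so x = [2; 1, 7, 2, 1, 2, 4].
Convergents (p_i = a_i*p_{i-1} + p_{i-2}, q_i = a_i*q_{i-1} + q_{i-2} with p_{-2}=0, p_{-1}=1, q_{-2}=1, q_{-1}=0), until the denominator exceeds 28:
  i=0: a_0=2, p_0 = 2*1 + 0 = 2, q_0 = 2*0 + 1 = 1.
  i=1: a_1=1, p_1 = 1*2 + 1 = 3, q_1 = 1*1 + 0 = 1.
  i=2: a_2=7, p_2 = 7*3 + 2 = 23, q_2 = 7*1 + 1 = 8.
  i=3: a_3=2, p_3 = 2*23 + 3 = 49, q_3 = 2*8 + 1 = 17.
  i=4: a_4=1, p_4 = 1*49 + 23 = 72, q_4 = 1*17 + 8 = 25.
  i=5: a_5=2, p_5 = 2*72 + 49 = 193, q_5 = 2*25 + 17 = 67.
q_5 = 67 > 28, so the last convergent with denominator <= 28 is p_4/q_4 = 72/25.
The closest fraction with denominator <= 28 is either p_4/q_4 or the intermediate fraction (k*p_4 + p_3)/(k*q_4 + q_3) with the largest k >= 1 whose denominator stays <= 28; these approach x as k grows, and every other convergent or intermediate fraction in range is farther away.
Largest k: floor((28 - q_3)/q_4) = floor((28 - 17)/25) = 0.
Since k = 0, no intermediate fraction beyond p_4/q_4 has denominator <= 28, so the convergent 72/25 is the closest (its error is |844*25 - 72*293|/(293*25) = 4/7325).

72/25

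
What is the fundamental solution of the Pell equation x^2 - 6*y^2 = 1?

(x, y) = (5, 2)

First expand sqrt(6) as a continued fraction. With x_i = (sqrt(6) + m_i)/d_i and (m_0, d_0) = (0, 1): a_0 = floor(sqrt(6)) = 2, since 2^2 = 4 <= 6 < 9 = 3^2.
Iterate m_{i+1} = d_i*a_i - m_i, d_{i+1} = (6 - m_{i+1}^2)/d_i, a_{i+1} = floor((a_0 + m_{i+1})/d_{i+1}):
  m_1 = 1*2 - 0 = 2, d_1 = (6 - 2^2)/1 = 2/1 = 2, a_1 = floor((2 + 2)/2) = 2.
  m_2 = 2*2 - 2 = 2, d_2 = (6 - 2^2)/2 = 2/2 = 1, a_2 = floor((2 + 2)/1) = 4.
  m_3 = 1*4 - 2 = 2, d_3 = (6 - 2^2)/1 = 2/1 = 2: (m_3, d_3) = (m_1, d_1) = (2, 2), so from here the quotients repeat a_1, a_2; the period length is 2.
So sqrt(6) = [2; (2, 4)] with period length k = 2.
k is even, so the fundamental solution of x^2 - 6y^2 = 1 is (p_{k-1}, q_{k-1}) = (p_1, q_1); compute convergents through index 1.
Convergents (p_i = a_i*p_{i-1} + p_{i-2}, q_i = a_i*q_{i-1} + q_{i-2} with p_{-2}=0, p_{-1}=1, q_{-2}=1, q_{-1}=0):
  i=0: a_0=2, p_0 = 2*1 + 0 = 2, q_0 = 2*0 + 1 = 1.
  i=1: a_1=2, p_1 = 2*2 + 1 = 5, q_1 = 2*1 + 0 = 2.
Check: 5^2 - 6*2^2 = 25 - 24 = 1, so (x, y) = (5, 2) solves the equation, and by the theorem it is the least positive solution.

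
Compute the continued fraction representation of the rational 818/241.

[3; 2, 1, 1, 6, 3, 2]

Run the Euclidean algorithm on 818 and 241; the successive quotients are the partial quotients a_0, a_1, ... (each step inverts the fractional part left over by the previous one):
  818 = 3*241 + 95, so a_0 = 3.
  241 = 2*95 + 51, so a_1 = 2.
  95 = 1*51 + 44, so a_2 = 1.
  51 = 1*44 + 7, so a_3 = 1.
  44 = 6*7 + 2, so a_4 = 6.
  7 = 3*2 + 1, so a_5 = 3.
  2 = 2*1 + 0, so a_6 = 2.
The remainder reaches 0 after 7 divisions, so the expansion has 7 partial quotients, read off in order.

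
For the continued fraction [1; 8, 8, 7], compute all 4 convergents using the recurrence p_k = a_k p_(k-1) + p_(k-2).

Using the convergent recurrence p_i = a_i*p_{i-1} + p_{i-2}, q_i = a_i*q_{i-1} + q_{i-2} with p_{-2}=0, p_{-1}=1, q_{-2}=1, q_{-1}=0:
  i=0: a_0=1, p_0 = 1*1 + 0 = 1, q_0 = 1*0 + 1 = 1.
  i=1: a_1=8, p_1 = 8*1 + 1 = 9, q_1 = 8*1 + 0 = 8.
  i=2: a_2=8, p_2 = 8*9 + 1 = 73, q_2 = 8*8 + 1 = 65.
  i=3: a_3=7, p_3 = 7*73 + 9 = 520, q_3 = 7*65 + 8 = 463.

1/1, 9/8, 73/65, 520/463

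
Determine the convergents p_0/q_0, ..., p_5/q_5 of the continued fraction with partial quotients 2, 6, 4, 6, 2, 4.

Using the convergent recurrence p_i = a_i*p_{i-1} + p_{i-2}, q_i = a_i*q_{i-1} + q_{i-2} with p_{-2}=0, p_{-1}=1, q_{-2}=1, q_{-1}=0:
  i=0: a_0=2, p_0 = 2*1 + 0 = 2, q_0 = 2*0 + 1 = 1.
  i=1: a_1=6, p_1 = 6*2 + 1 = 13, q_1 = 6*1 + 0 = 6.
  i=2: a_2=4, p_2 = 4*13 + 2 = 54, q_2 = 4*6 + 1 = 25.
  i=3: a_3=6, p_3 = 6*54 + 13 = 337, q_3 = 6*25 + 6 = 156.
  i=4: a_4=2, p_4 = 2*337 + 54 = 728, q_4 = 2*156 + 25 = 337.
  i=5: a_5=4, p_5 = 4*728 + 337 = 3249, q_5 = 4*337 + 156 = 1504.

2/1, 13/6, 54/25, 337/156, 728/337, 3249/1504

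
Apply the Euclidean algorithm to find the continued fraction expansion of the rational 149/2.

Run the Euclidean algorithm on 149 and 2; the successive quotients are the partial quotients a_0, a_1, ... (each step inverts the fractional part left over by the previous one):
  149 = 74*2 + 1, so a_0 = 74.
  2 = 2*1 + 0, so a_1 = 2.
The remainder reaches 0 after 2 divisions, so the expansion has 2 partial quotients, read off in order.

[74; 2]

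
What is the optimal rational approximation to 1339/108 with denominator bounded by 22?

Expand x = 1339/108 as a continued fraction with the Euclidean algorithm:
  1339 = 12*108 + 43, so a_0 = 12.
  108 = 2*43 + 22, so a_1 = 2.
  43 = 1*22 + 21, so a_2 = 1.
  22 = 1*21 + 1, so a_3 = 1.
  21 = 21*1 + 0, so a_4 = 21.
so x = [12; 2, 1, 1, 21].
Convergents (p_i = a_i*p_{i-1} + p_{i-2}, q_i = a_i*q_{i-1} + q_{i-2} with p_{-2}=0, p_{-1}=1, q_{-2}=1, q_{-1}=0), until the denominator exceeds 22:
  i=0: a_0=12, p_0 = 12*1 + 0 = 12, q_0 = 12*0 + 1 = 1.
  i=1: a_1=2, p_1 = 2*12 + 1 = 25, q_1 = 2*1 + 0 = 2.
  i=2: a_2=1, p_2 = 1*25 + 12 = 37, q_2 = 1*2 + 1 = 3.
  i=3: a_3=1, p_3 = 1*37 + 25 = 62, q_3 = 1*3 + 2 = 5.
  i=4: a_4=21, p_4 = 21*62 + 37 = 1339, q_4 = 21*5 + 3 = 108.
q_4 = 108 > 22, so the last convergent with denominator <= 22 is p_3/q_3 = 62/5.
The closest fraction with denominator <= 22 is either p_3/q_3 or the intermediate fraction (k*p_3 + p_2)/(k*q_3 + q_2) with the largest k >= 1 whose denominator stays <= 22; these approach x as k grows, and every other convergent or intermediate fraction in range is farther away.
Largest k: floor((22 - q_2)/q_3) = floor((22 - 3)/5) = 3.
That gives (3*62 + 37)/(3*5 + 3) = 223/18.
Compare the errors: |x - 62/5| = |1339*5 - 62*108|/(108*5) = 1/540, and |x - 223/18| = |1339*18 - 223*108|/(108*18) = 18/1944.
Cross-multiplying, 1*1944 = 1944 < 9720 = 18*540, so 1/540 is smaller: the convergent 62/5 is closer to x than 223/18.

62/5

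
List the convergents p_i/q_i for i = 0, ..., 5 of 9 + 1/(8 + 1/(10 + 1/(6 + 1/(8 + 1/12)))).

Using the convergent recurrence p_i = a_i*p_{i-1} + p_{i-2}, q_i = a_i*q_{i-1} + q_{i-2} with p_{-2}=0, p_{-1}=1, q_{-2}=1, q_{-1}=0:
  i=0: a_0=9, p_0 = 9*1 + 0 = 9, q_0 = 9*0 + 1 = 1.
  i=1: a_1=8, p_1 = 8*9 + 1 = 73, q_1 = 8*1 + 0 = 8.
  i=2: a_2=10, p_2 = 10*73 + 9 = 739, q_2 = 10*8 + 1 = 81.
  i=3: a_3=6, p_3 = 6*739 + 73 = 4507, q_3 = 6*81 + 8 = 494.
  i=4: a_4=8, p_4 = 8*4507 + 739 = 36795, q_4 = 8*494 + 81 = 4033.
  i=5: a_5=12, p_5 = 12*36795 + 4507 = 446047, q_5 = 12*4033 + 494 = 48890.

9/1, 73/8, 739/81, 4507/494, 36795/4033, 446047/48890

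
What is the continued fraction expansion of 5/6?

Run the Euclidean algorithm on 5 and 6; the successive quotients are the partial quotients a_0, a_1, ... (each step inverts the fractional part left over by the previous one):
  5 = 0*6 + 5, so a_0 = 0.
  6 = 1*5 + 1, so a_1 = 1.
  5 = 5*1 + 0, so a_2 = 5.
The remainder reaches 0 after 3 divisions, so the expansion has 3 partial quotients, read off in order.

[0; 1, 5]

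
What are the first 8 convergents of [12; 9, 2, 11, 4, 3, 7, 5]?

12/1, 109/9, 230/19, 2639/218, 10786/891, 34997/2891, 255765/21128, 1313822/108531

Using the convergent recurrence p_i = a_i*p_{i-1} + p_{i-2}, q_i = a_i*q_{i-1} + q_{i-2} with p_{-2}=0, p_{-1}=1, q_{-2}=1, q_{-1}=0:
  i=0: a_0=12, p_0 = 12*1 + 0 = 12, q_0 = 12*0 + 1 = 1.
  i=1: a_1=9, p_1 = 9*12 + 1 = 109, q_1 = 9*1 + 0 = 9.
  i=2: a_2=2, p_2 = 2*109 + 12 = 230, q_2 = 2*9 + 1 = 19.
  i=3: a_3=11, p_3 = 11*230 + 109 = 2639, q_3 = 11*19 + 9 = 218.
  i=4: a_4=4, p_4 = 4*2639 + 230 = 10786, q_4 = 4*218 + 19 = 891.
  i=5: a_5=3, p_5 = 3*10786 + 2639 = 34997, q_5 = 3*891 + 218 = 2891.
  i=6: a_6=7, p_6 = 7*34997 + 10786 = 255765, q_6 = 7*2891 + 891 = 21128.
  i=7: a_7=5, p_7 = 5*255765 + 34997 = 1313822, q_7 = 5*21128 + 2891 = 108531.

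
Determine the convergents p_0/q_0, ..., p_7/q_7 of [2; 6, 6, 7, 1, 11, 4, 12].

2/1, 13/6, 80/37, 573/265, 653/302, 7756/3587, 31677/14650, 387880/179387

Using the convergent recurrence p_i = a_i*p_{i-1} + p_{i-2}, q_i = a_i*q_{i-1} + q_{i-2} with p_{-2}=0, p_{-1}=1, q_{-2}=1, q_{-1}=0:
  i=0: a_0=2, p_0 = 2*1 + 0 = 2, q_0 = 2*0 + 1 = 1.
  i=1: a_1=6, p_1 = 6*2 + 1 = 13, q_1 = 6*1 + 0 = 6.
  i=2: a_2=6, p_2 = 6*13 + 2 = 80, q_2 = 6*6 + 1 = 37.
  i=3: a_3=7, p_3 = 7*80 + 13 = 573, q_3 = 7*37 + 6 = 265.
  i=4: a_4=1, p_4 = 1*573 + 80 = 653, q_4 = 1*265 + 37 = 302.
  i=5: a_5=11, p_5 = 11*653 + 573 = 7756, q_5 = 11*302 + 265 = 3587.
  i=6: a_6=4, p_6 = 4*7756 + 653 = 31677, q_6 = 4*3587 + 302 = 14650.
  i=7: a_7=12, p_7 = 12*31677 + 7756 = 387880, q_7 = 12*14650 + 3587 = 179387.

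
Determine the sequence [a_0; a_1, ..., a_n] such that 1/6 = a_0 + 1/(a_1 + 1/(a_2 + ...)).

[0; 6]

Run the Euclidean algorithm on 1 and 6; the successive quotients are the partial quotients a_0, a_1, ... (each step inverts the fractional part left over by the previous one):
  1 = 0*6 + 1, so a_0 = 0.
  6 = 6*1 + 0, so a_1 = 6.
The remainder reaches 0 after 2 divisions, so the expansion has 2 partial quotients, read off in order.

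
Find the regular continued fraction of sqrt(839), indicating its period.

Write x_i = (sqrt(839) + m_i)/d_i with (m_0, d_0) = (0, 1). a_0 = floor(sqrt(839)) = 28, since 28^2 = 784 <= 839 < 841 = 29^2.
Iterate m_{i+1} = d_i*a_i - m_i, d_{i+1} = (839 - m_{i+1}^2)/d_i, a_{i+1} = floor((a_0 + m_{i+1})/d_{i+1}):
  m_1 = 1*28 - 0 = 28, d_1 = (839 - 28^2)/1 = 55/1 = 55, a_1 = floor((28 + 28)/55) = 1.
  m_2 = 55*1 - 28 = 27, d_2 = (839 - 27^2)/55 = 110/55 = 2, a_2 = floor((28 + 27)/2) = 27.
  m_3 = 2*27 - 27 = 27, d_3 = (839 - 27^2)/2 = 110/2 = 55, a_3 = floor((28 + 27)/55) = 1.
  m_4 = 55*1 - 27 = 28, d_4 = (839 - 28^2)/55 = 55/55 = 1, a_4 = floor((28 + 28)/1) = 56.
  m_5 = 1*56 - 28 = 28, d_5 = (839 - 28^2)/1 = 55/1 = 55: (m_5, d_5) = (m_1, d_1) = (28, 55), so from here the quotients repeat a_1, ..., a_4; the period length is 4.
Hence the expansion of sqrt(839) is a_0 = 28 followed by the repeating block 1, 27, 1, 56 (period 4).

[28; (1, 27, 1, 56)]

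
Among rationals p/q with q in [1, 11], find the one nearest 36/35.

1/1

Expand x = 36/35 as a continued fraction with the Euclidean algorithm:
  36 = 1*35 + 1, so a_0 = 1.
  35 = 35*1 + 0, so a_1 = 35.
so x = [1; 35].
Convergents (p_i = a_i*p_{i-1} + p_{i-2}, q_i = a_i*q_{i-1} + q_{i-2} with p_{-2}=0, p_{-1}=1, q_{-2}=1, q_{-1}=0), until the denominator exceeds 11:
  i=0: a_0=1, p_0 = 1*1 + 0 = 1, q_0 = 1*0 + 1 = 1.
  i=1: a_1=35, p_1 = 35*1 + 1 = 36, q_1 = 35*1 + 0 = 35.
q_1 = 35 > 11, so the last convergent with denominator <= 11 is p_0/q_0 = 1/1.
The closest fraction with denominator <= 11 is either p_0/q_0 or the intermediate fraction (k*p_0 + p_{-1})/(k*q_0 + q_{-1}) with the largest k >= 1 whose denominator stays <= 11; these approach x as k grows, and every other convergent or intermediate fraction in range is farther away.
Largest k: floor((11 - q_{-1})/q_0) = floor((11 - 0)/1) = 11 (using the seeds p_{-1} = 1, q_{-1} = 0).
That gives (11*1 + 1)/(11*1 + 0) = 12/11.
Compare the errors: |x - 1/1| = |36*1 - 1*35|/(35*1) = 1/35, and |x - 12/11| = |36*11 - 12*35|/(35*11) = 24/385.
Cross-multiplying, 1*385 = 385 < 840 = 24*35, so 1/35 is smaller: the convergent 1/1 is closer to x than 12/11.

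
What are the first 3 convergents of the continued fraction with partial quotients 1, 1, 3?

Using the convergent recurrence p_i = a_i*p_{i-1} + p_{i-2}, q_i = a_i*q_{i-1} + q_{i-2} with p_{-2}=0, p_{-1}=1, q_{-2}=1, q_{-1}=0:
  i=0: a_0=1, p_0 = 1*1 + 0 = 1, q_0 = 1*0 + 1 = 1.
  i=1: a_1=1, p_1 = 1*1 + 1 = 2, q_1 = 1*1 + 0 = 1.
  i=2: a_2=3, p_2 = 3*2 + 1 = 7, q_2 = 3*1 + 1 = 4.

1/1, 2/1, 7/4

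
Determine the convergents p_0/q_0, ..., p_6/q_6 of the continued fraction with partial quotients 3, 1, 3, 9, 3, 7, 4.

Using the convergent recurrence p_i = a_i*p_{i-1} + p_{i-2}, q_i = a_i*q_{i-1} + q_{i-2} with p_{-2}=0, p_{-1}=1, q_{-2}=1, q_{-1}=0:
  i=0: a_0=3, p_0 = 3*1 + 0 = 3, q_0 = 3*0 + 1 = 1.
  i=1: a_1=1, p_1 = 1*3 + 1 = 4, q_1 = 1*1 + 0 = 1.
  i=2: a_2=3, p_2 = 3*4 + 3 = 15, q_2 = 3*1 + 1 = 4.
  i=3: a_3=9, p_3 = 9*15 + 4 = 139, q_3 = 9*4 + 1 = 37.
  i=4: a_4=3, p_4 = 3*139 + 15 = 432, q_4 = 3*37 + 4 = 115.
  i=5: a_5=7, p_5 = 7*432 + 139 = 3163, q_5 = 7*115 + 37 = 842.
  i=6: a_6=4, p_6 = 4*3163 + 432 = 13084, q_6 = 4*842 + 115 = 3483.

3/1, 4/1, 15/4, 139/37, 432/115, 3163/842, 13084/3483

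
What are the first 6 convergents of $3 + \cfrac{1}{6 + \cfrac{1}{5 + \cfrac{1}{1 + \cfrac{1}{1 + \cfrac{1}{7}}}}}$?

Using the convergent recurrence p_i = a_i*p_{i-1} + p_{i-2}, q_i = a_i*q_{i-1} + q_{i-2} with p_{-2}=0, p_{-1}=1, q_{-2}=1, q_{-1}=0:
  i=0: a_0=3, p_0 = 3*1 + 0 = 3, q_0 = 3*0 + 1 = 1.
  i=1: a_1=6, p_1 = 6*3 + 1 = 19, q_1 = 6*1 + 0 = 6.
  i=2: a_2=5, p_2 = 5*19 + 3 = 98, q_2 = 5*6 + 1 = 31.
  i=3: a_3=1, p_3 = 1*98 + 19 = 117, q_3 = 1*31 + 6 = 37.
  i=4: a_4=1, p_4 = 1*117 + 98 = 215, q_4 = 1*37 + 31 = 68.
  i=5: a_5=7, p_5 = 7*215 + 117 = 1622, q_5 = 7*68 + 37 = 513.

3/1, 19/6, 98/31, 117/37, 215/68, 1622/513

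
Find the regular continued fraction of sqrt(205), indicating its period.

[14; (3, 6, 1, 4, 1, 6, 3, 28)]

Write x_i = (sqrt(205) + m_i)/d_i with (m_0, d_0) = (0, 1). a_0 = floor(sqrt(205)) = 14, since 14^2 = 196 <= 205 < 225 = 15^2.
Iterate m_{i+1} = d_i*a_i - m_i, d_{i+1} = (205 - m_{i+1}^2)/d_i, a_{i+1} = floor((a_0 + m_{i+1})/d_{i+1}):
  m_1 = 1*14 - 0 = 14, d_1 = (205 - 14^2)/1 = 9/1 = 9, a_1 = floor((14 + 14)/9) = 3.
  m_2 = 9*3 - 14 = 13, d_2 = (205 - 13^2)/9 = 36/9 = 4, a_2 = floor((14 + 13)/4) = 6.
  m_3 = 4*6 - 13 = 11, d_3 = (205 - 11^2)/4 = 84/4 = 21, a_3 = floor((14 + 11)/21) = 1.
  m_4 = 21*1 - 11 = 10, d_4 = (205 - 10^2)/21 = 105/21 = 5, a_4 = floor((14 + 10)/5) = 4.
  m_5 = 5*4 - 10 = 10, d_5 = (205 - 10^2)/5 = 105/5 = 21, a_5 = floor((14 + 10)/21) = 1.
  m_6 = 21*1 - 10 = 11, d_6 = (205 - 11^2)/21 = 84/21 = 4, a_6 = floor((14 + 11)/4) = 6.
  m_7 = 4*6 - 11 = 13, d_7 = (205 - 13^2)/4 = 36/4 = 9, a_7 = floor((14 + 13)/9) = 3.
  m_8 = 9*3 - 13 = 14, d_8 = (205 - 14^2)/9 = 9/9 = 1, a_8 = floor((14 + 14)/1) = 28.
  m_9 = 1*28 - 14 = 14, d_9 = (205 - 14^2)/1 = 9/1 = 9: (m_9, d_9) = (m_1, d_1) = (14, 9), so from here the quotients repeat a_1, ..., a_8; the period length is 8.
Hence the expansion of sqrt(205) is a_0 = 14 followed by the repeating block 3, 6, 1, 4, 1, 6, 3, 28 (period 8).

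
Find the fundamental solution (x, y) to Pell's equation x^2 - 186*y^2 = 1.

(x, y) = (7501, 550)

First expand sqrt(186) as a continued fraction. With x_i = (sqrt(186) + m_i)/d_i and (m_0, d_0) = (0, 1): a_0 = floor(sqrt(186)) = 13, since 13^2 = 169 <= 186 < 196 = 14^2.
Iterate m_{i+1} = d_i*a_i - m_i, d_{i+1} = (186 - m_{i+1}^2)/d_i, a_{i+1} = floor((a_0 + m_{i+1})/d_{i+1}):
  m_1 = 1*13 - 0 = 13, d_1 = (186 - 13^2)/1 = 17/1 = 17, a_1 = floor((13 + 13)/17) = 1.
  m_2 = 17*1 - 13 = 4, d_2 = (186 - 4^2)/17 = 170/17 = 10, a_2 = floor((13 + 4)/10) = 1.
  m_3 = 10*1 - 4 = 6, d_3 = (186 - 6^2)/10 = 150/10 = 15, a_3 = floor((13 + 6)/15) = 1.
  m_4 = 15*1 - 6 = 9, d_4 = (186 - 9^2)/15 = 105/15 = 7, a_4 = floor((13 + 9)/7) = 3.
  m_5 = 7*3 - 9 = 12, d_5 = (186 - 12^2)/7 = 42/7 = 6, a_5 = floor((13 + 12)/6) = 4.
  m_6 = 6*4 - 12 = 12, d_6 = (186 - 12^2)/6 = 42/6 = 7, a_6 = floor((13 + 12)/7) = 3.
  m_7 = 7*3 - 12 = 9, d_7 = (186 - 9^2)/7 = 105/7 = 15, a_7 = floor((13 + 9)/15) = 1.
  m_8 = 15*1 - 9 = 6, d_8 = (186 - 6^2)/15 = 150/15 = 10, a_8 = floor((13 + 6)/10) = 1.
  m_9 = 10*1 - 6 = 4, d_9 = (186 - 4^2)/10 = 170/10 = 17, a_9 = floor((13 + 4)/17) = 1.
  m_10 = 17*1 - 4 = 13, d_10 = (186 - 13^2)/17 = 17/17 = 1, a_10 = floor((13 + 13)/1) = 26.
  m_11 = 1*26 - 13 = 13, d_11 = (186 - 13^2)/1 = 17/1 = 17: (m_11, d_11) = (m_1, d_1) = (13, 17), so from here the quotients repeat a_1, ..., a_10; the period length is 10.
So sqrt(186) = [13; (1, 1, 1, 3, 4, 3, 1, 1, 1, 26)] with period length k = 10.
k is even, so the fundamental solution of x^2 - 186y^2 = 1 is (p_{k-1}, q_{k-1}) = (p_9, q_9); compute convergents through index 9.
Convergents (p_i = a_i*p_{i-1} + p_{i-2}, q_i = a_i*q_{i-1} + q_{i-2} with p_{-2}=0, p_{-1}=1, q_{-2}=1, q_{-1}=0):
  i=0: a_0=13, p_0 = 13*1 + 0 = 13, q_0 = 13*0 + 1 = 1.
  i=1: a_1=1, p_1 = 1*13 + 1 = 14, q_1 = 1*1 + 0 = 1.
  i=2: a_2=1, p_2 = 1*14 + 13 = 27, q_2 = 1*1 + 1 = 2.
  i=3: a_3=1, p_3 = 1*27 + 14 = 41, q_3 = 1*2 + 1 = 3.
  i=4: a_4=3, p_4 = 3*41 + 27 = 150, q_4 = 3*3 + 2 = 11.
  i=5: a_5=4, p_5 = 4*150 + 41 = 641, q_5 = 4*11 + 3 = 47.
  i=6: a_6=3, p_6 = 3*641 + 150 = 2073, q_6 = 3*47 + 11 = 152.
  i=7: a_7=1, p_7 = 1*2073 + 641 = 2714, q_7 = 1*152 + 47 = 199.
  i=8: a_8=1, p_8 = 1*2714 + 2073 = 4787, q_8 = 1*199 + 152 = 351.
  i=9: a_9=1, p_9 = 1*4787 + 2714 = 7501, q_9 = 1*351 + 199 = 550.
Check: 7501^2 - 186*550^2 = 56265001 - 56265000 = 1, so (x, y) = (7501, 550) solves the equation, and by the theorem it is the least positive solution.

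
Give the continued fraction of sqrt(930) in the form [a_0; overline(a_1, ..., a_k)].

[30; overline(2, 60)]

Write x_i = (sqrt(930) + m_i)/d_i with (m_0, d_0) = (0, 1). a_0 = floor(sqrt(930)) = 30, since 30^2 = 900 <= 930 < 961 = 31^2.
Iterate m_{i+1} = d_i*a_i - m_i, d_{i+1} = (930 - m_{i+1}^2)/d_i, a_{i+1} = floor((a_0 + m_{i+1})/d_{i+1}):
  m_1 = 1*30 - 0 = 30, d_1 = (930 - 30^2)/1 = 30/1 = 30, a_1 = floor((30 + 30)/30) = 2.
  m_2 = 30*2 - 30 = 30, d_2 = (930 - 30^2)/30 = 30/30 = 1, a_2 = floor((30 + 30)/1) = 60.
  m_3 = 1*60 - 30 = 30, d_3 = (930 - 30^2)/1 = 30/1 = 30: (m_3, d_3) = (m_1, d_1) = (30, 30), so from here the quotients repeat a_1, a_2; the period length is 2.
Hence the expansion of sqrt(930) is a_0 = 30 followed by the repeating block 2, 60 (period 2).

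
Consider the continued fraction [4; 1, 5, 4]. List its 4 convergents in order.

4/1, 5/1, 29/6, 121/25

Using the convergent recurrence p_i = a_i*p_{i-1} + p_{i-2}, q_i = a_i*q_{i-1} + q_{i-2} with p_{-2}=0, p_{-1}=1, q_{-2}=1, q_{-1}=0:
  i=0: a_0=4, p_0 = 4*1 + 0 = 4, q_0 = 4*0 + 1 = 1.
  i=1: a_1=1, p_1 = 1*4 + 1 = 5, q_1 = 1*1 + 0 = 1.
  i=2: a_2=5, p_2 = 5*5 + 4 = 29, q_2 = 5*1 + 1 = 6.
  i=3: a_3=4, p_3 = 4*29 + 5 = 121, q_3 = 4*6 + 1 = 25.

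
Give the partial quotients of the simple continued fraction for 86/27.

Run the Euclidean algorithm on 86 and 27; the successive quotients are the partial quotients a_0, a_1, ... (each step inverts the fractional part left over by the previous one):
  86 = 3*27 + 5, so a_0 = 3.
  27 = 5*5 + 2, so a_1 = 5.
  5 = 2*2 + 1, so a_2 = 2.
  2 = 2*1 + 0, so a_3 = 2.
The remainder reaches 0 after 4 divisions, so the expansion has 4 partial quotients, read off in order.

[3; 5, 2, 2]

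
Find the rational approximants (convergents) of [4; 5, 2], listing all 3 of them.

Using the convergent recurrence p_i = a_i*p_{i-1} + p_{i-2}, q_i = a_i*q_{i-1} + q_{i-2} with p_{-2}=0, p_{-1}=1, q_{-2}=1, q_{-1}=0:
  i=0: a_0=4, p_0 = 4*1 + 0 = 4, q_0 = 4*0 + 1 = 1.
  i=1: a_1=5, p_1 = 5*4 + 1 = 21, q_1 = 5*1 + 0 = 5.
  i=2: a_2=2, p_2 = 2*21 + 4 = 46, q_2 = 2*5 + 1 = 11.

4/1, 21/5, 46/11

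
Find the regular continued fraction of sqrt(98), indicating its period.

[9; (1, 8, 1, 18)]

Write x_i = (sqrt(98) + m_i)/d_i with (m_0, d_0) = (0, 1). a_0 = floor(sqrt(98)) = 9, since 9^2 = 81 <= 98 < 100 = 10^2.
Iterate m_{i+1} = d_i*a_i - m_i, d_{i+1} = (98 - m_{i+1}^2)/d_i, a_{i+1} = floor((a_0 + m_{i+1})/d_{i+1}):
  m_1 = 1*9 - 0 = 9, d_1 = (98 - 9^2)/1 = 17/1 = 17, a_1 = floor((9 + 9)/17) = 1.
  m_2 = 17*1 - 9 = 8, d_2 = (98 - 8^2)/17 = 34/17 = 2, a_2 = floor((9 + 8)/2) = 8.
  m_3 = 2*8 - 8 = 8, d_3 = (98 - 8^2)/2 = 34/2 = 17, a_3 = floor((9 + 8)/17) = 1.
  m_4 = 17*1 - 8 = 9, d_4 = (98 - 9^2)/17 = 17/17 = 1, a_4 = floor((9 + 9)/1) = 18.
  m_5 = 1*18 - 9 = 9, d_5 = (98 - 9^2)/1 = 17/1 = 17: (m_5, d_5) = (m_1, d_1) = (9, 17), so from here the quotients repeat a_1, ..., a_4; the period length is 4.
Hence the expansion of sqrt(98) is a_0 = 9 followed by the repeating block 1, 8, 1, 18 (period 4).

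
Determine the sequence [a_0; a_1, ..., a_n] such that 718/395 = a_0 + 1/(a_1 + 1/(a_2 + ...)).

Run the Euclidean algorithm on 718 and 395; the successive quotients are the partial quotients a_0, a_1, ... (each step inverts the fractional part left over by the previous one):
  718 = 1*395 + 323, so a_0 = 1.
  395 = 1*323 + 72, so a_1 = 1.
  323 = 4*72 + 35, so a_2 = 4.
  72 = 2*35 + 2, so a_3 = 2.
  35 = 17*2 + 1, so a_4 = 17.
  2 = 2*1 + 0, so a_5 = 2.
The remainder reaches 0 after 6 divisions, so the expansion has 6 partial quotients, read off in order.

[1; 1, 4, 2, 17, 2]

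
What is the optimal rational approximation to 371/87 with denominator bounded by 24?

81/19

Expand x = 371/87 as a continued fraction with the Euclidean algorithm:
  371 = 4*87 + 23, so a_0 = 4.
  87 = 3*23 + 18, so a_1 = 3.
  23 = 1*18 + 5, so a_2 = 1.
  18 = 3*5 + 3, so a_3 = 3.
  5 = 1*3 + 2, so a_4 = 1.
  3 = 1*2 + 1, so a_5 = 1.
  2 = 2*1 + 0, so a_6 = 2.
so x = [4; 3, 1, 3, 1, 1, 2].
Convergents (p_i = a_i*p_{i-1} + p_{i-2}, q_i = a_i*q_{i-1} + q_{i-2} with p_{-2}=0, p_{-1}=1, q_{-2}=1, q_{-1}=0), until the denominator exceeds 24:
  i=0: a_0=4, p_0 = 4*1 + 0 = 4, q_0 = 4*0 + 1 = 1.
  i=1: a_1=3, p_1 = 3*4 + 1 = 13, q_1 = 3*1 + 0 = 3.
  i=2: a_2=1, p_2 = 1*13 + 4 = 17, q_2 = 1*3 + 1 = 4.
  i=3: a_3=3, p_3 = 3*17 + 13 = 64, q_3 = 3*4 + 3 = 15.
  i=4: a_4=1, p_4 = 1*64 + 17 = 81, q_4 = 1*15 + 4 = 19.
  i=5: a_5=1, p_5 = 1*81 + 64 = 145, q_5 = 1*19 + 15 = 34.
q_5 = 34 > 24, so the last convergent with denominator <= 24 is p_4/q_4 = 81/19.
The closest fraction with denominator <= 24 is either p_4/q_4 or the intermediate fraction (k*p_4 + p_3)/(k*q_4 + q_3) with the largest k >= 1 whose denominator stays <= 24; these approach x as k grows, and every other convergent or intermediate fraction in range is farther away.
Largest k: floor((24 - q_3)/q_4) = floor((24 - 15)/19) = 0.
Since k = 0, no intermediate fraction beyond p_4/q_4 has denominator <= 24, so the convergent 81/19 is the closest (its error is |371*19 - 81*87|/(87*19) = 2/1653).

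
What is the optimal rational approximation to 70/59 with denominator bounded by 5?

Expand x = 70/59 as a continued fraction with the Euclidean algorithm:
  70 = 1*59 + 11, so a_0 = 1.
  59 = 5*11 + 4, so a_1 = 5.
  11 = 2*4 + 3, so a_2 = 2.
  4 = 1*3 + 1, so a_3 = 1.
  3 = 3*1 + 0, so a_4 = 3.
so x = [1; 5, 2, 1, 3].
Convergents (p_i = a_i*p_{i-1} + p_{i-2}, q_i = a_i*q_{i-1} + q_{i-2} with p_{-2}=0, p_{-1}=1, q_{-2}=1, q_{-1}=0), until the denominator exceeds 5:
  i=0: a_0=1, p_0 = 1*1 + 0 = 1, q_0 = 1*0 + 1 = 1.
  i=1: a_1=5, p_1 = 5*1 + 1 = 6, q_1 = 5*1 + 0 = 5.
  i=2: a_2=2, p_2 = 2*6 + 1 = 13, q_2 = 2*5 + 1 = 11.
q_2 = 11 > 5, so the last convergent with denominator <= 5 is p_1/q_1 = 6/5.
The closest fraction with denominator <= 5 is either p_1/q_1 or the intermediate fraction (k*p_1 + p_0)/(k*q_1 + q_0) with the largest k >= 1 whose denominator stays <= 5; these approach x as k grows, and every other convergent or intermediate fraction in range is farther away.
Largest k: floor((5 - q_0)/q_1) = floor((5 - 1)/5) = 0.
Since k = 0, no intermediate fraction beyond p_1/q_1 has denominator <= 5, so the convergent 6/5 is the closest (its error is |70*5 - 6*59|/(59*5) = 4/295).

6/5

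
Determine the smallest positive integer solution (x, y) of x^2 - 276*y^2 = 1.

(x, y) = (7775, 468)

First expand sqrt(276) as a continued fraction. With x_i = (sqrt(276) + m_i)/d_i and (m_0, d_0) = (0, 1): a_0 = floor(sqrt(276)) = 16, since 16^2 = 256 <= 276 < 289 = 17^2.
Iterate m_{i+1} = d_i*a_i - m_i, d_{i+1} = (276 - m_{i+1}^2)/d_i, a_{i+1} = floor((a_0 + m_{i+1})/d_{i+1}):
  m_1 = 1*16 - 0 = 16, d_1 = (276 - 16^2)/1 = 20/1 = 20, a_1 = floor((16 + 16)/20) = 1.
  m_2 = 20*1 - 16 = 4, d_2 = (276 - 4^2)/20 = 260/20 = 13, a_2 = floor((16 + 4)/13) = 1.
  m_3 = 13*1 - 4 = 9, d_3 = (276 - 9^2)/13 = 195/13 = 15, a_3 = floor((16 + 9)/15) = 1.
  m_4 = 15*1 - 9 = 6, d_4 = (276 - 6^2)/15 = 240/15 = 16, a_4 = floor((16 + 6)/16) = 1.
  m_5 = 16*1 - 6 = 10, d_5 = (276 - 10^2)/16 = 176/16 = 11, a_5 = floor((16 + 10)/11) = 2.
  m_6 = 11*2 - 10 = 12, d_6 = (276 - 12^2)/11 = 132/11 = 12, a_6 = floor((16 + 12)/12) = 2.
  m_7 = 12*2 - 12 = 12, d_7 = (276 - 12^2)/12 = 132/12 = 11, a_7 = floor((16 + 12)/11) = 2.
  m_8 = 11*2 - 12 = 10, d_8 = (276 - 10^2)/11 = 176/11 = 16, a_8 = floor((16 + 10)/16) = 1.
  m_9 = 16*1 - 10 = 6, d_9 = (276 - 6^2)/16 = 240/16 = 15, a_9 = floor((16 + 6)/15) = 1.
  m_10 = 15*1 - 6 = 9, d_10 = (276 - 9^2)/15 = 195/15 = 13, a_10 = floor((16 + 9)/13) = 1.
  m_11 = 13*1 - 9 = 4, d_11 = (276 - 4^2)/13 = 260/13 = 20, a_11 = floor((16 + 4)/20) = 1.
  m_12 = 20*1 - 4 = 16, d_12 = (276 - 16^2)/20 = 20/20 = 1, a_12 = floor((16 + 16)/1) = 32.
  m_13 = 1*32 - 16 = 16, d_13 = (276 - 16^2)/1 = 20/1 = 20: (m_13, d_13) = (m_1, d_1) = (16, 20), so from here the quotients repeat a_1, ..., a_12; the period length is 12.
So sqrt(276) = [16; (1, 1, 1, 1, 2, 2, 2, 1, 1, 1, 1, 32)] with period length k = 12.
k is even, so the fundamental solution of x^2 - 276y^2 = 1 is (p_{k-1}, q_{k-1}) = (p_11, q_11); compute convergents through index 11.
Convergents (p_i = a_i*p_{i-1} + p_{i-2}, q_i = a_i*q_{i-1} + q_{i-2} with p_{-2}=0, p_{-1}=1, q_{-2}=1, q_{-1}=0):
  i=0: a_0=16, p_0 = 16*1 + 0 = 16, q_0 = 16*0 + 1 = 1.
  i=1: a_1=1, p_1 = 1*16 + 1 = 17, q_1 = 1*1 + 0 = 1.
  i=2: a_2=1, p_2 = 1*17 + 16 = 33, q_2 = 1*1 + 1 = 2.
  i=3: a_3=1, p_3 = 1*33 + 17 = 50, q_3 = 1*2 + 1 = 3.
  i=4: a_4=1, p_4 = 1*50 + 33 = 83, q_4 = 1*3 + 2 = 5.
  i=5: a_5=2, p_5 = 2*83 + 50 = 216, q_5 = 2*5 + 3 = 13.
  i=6: a_6=2, p_6 = 2*216 + 83 = 515, q_6 = 2*13 + 5 = 31.
  i=7: a_7=2, p_7 = 2*515 + 216 = 1246, q_7 = 2*31 + 13 = 75.
  i=8: a_8=1, p_8 = 1*1246 + 515 = 1761, q_8 = 1*75 + 31 = 106.
  i=9: a_9=1, p_9 = 1*1761 + 1246 = 3007, q_9 = 1*106 + 75 = 181.
  i=10: a_10=1, p_10 = 1*3007 + 1761 = 4768, q_10 = 1*181 + 106 = 287.
  i=11: a_11=1, p_11 = 1*4768 + 3007 = 7775, q_11 = 1*287 + 181 = 468.
Check: 7775^2 - 276*468^2 = 60450625 - 60450624 = 1, so (x, y) = (7775, 468) solves the equation, and by the theorem it is the least positive solution.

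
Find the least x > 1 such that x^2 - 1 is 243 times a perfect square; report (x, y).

First expand sqrt(243) as a continued fraction. With x_i = (sqrt(243) + m_i)/d_i and (m_0, d_0) = (0, 1): a_0 = floor(sqrt(243)) = 15, since 15^2 = 225 <= 243 < 256 = 16^2.
Iterate m_{i+1} = d_i*a_i - m_i, d_{i+1} = (243 - m_{i+1}^2)/d_i, a_{i+1} = floor((a_0 + m_{i+1})/d_{i+1}):
  m_1 = 1*15 - 0 = 15, d_1 = (243 - 15^2)/1 = 18/1 = 18, a_1 = floor((15 + 15)/18) = 1.
  m_2 = 18*1 - 15 = 3, d_2 = (243 - 3^2)/18 = 234/18 = 13, a_2 = floor((15 + 3)/13) = 1.
  m_3 = 13*1 - 3 = 10, d_3 = (243 - 10^2)/13 = 143/13 = 11, a_3 = floor((15 + 10)/11) = 2.
  m_4 = 11*2 - 10 = 12, d_4 = (243 - 12^2)/11 = 99/11 = 9, a_4 = floor((15 + 12)/9) = 3.
  m_5 = 9*3 - 12 = 15, d_5 = (243 - 15^2)/9 = 18/9 = 2, a_5 = floor((15 + 15)/2) = 15.
  m_6 = 2*15 - 15 = 15, d_6 = (243 - 15^2)/2 = 18/2 = 9, a_6 = floor((15 + 15)/9) = 3.
  m_7 = 9*3 - 15 = 12, d_7 = (243 - 12^2)/9 = 99/9 = 11, a_7 = floor((15 + 12)/11) = 2.
  m_8 = 11*2 - 12 = 10, d_8 = (243 - 10^2)/11 = 143/11 = 13, a_8 = floor((15 + 10)/13) = 1.
  m_9 = 13*1 - 10 = 3, d_9 = (243 - 3^2)/13 = 234/13 = 18, a_9 = floor((15 + 3)/18) = 1.
  m_10 = 18*1 - 3 = 15, d_10 = (243 - 15^2)/18 = 18/18 = 1, a_10 = floor((15 + 15)/1) = 30.
  m_11 = 1*30 - 15 = 15, d_11 = (243 - 15^2)/1 = 18/1 = 18: (m_11, d_11) = (m_1, d_1) = (15, 18), so from here the quotients repeat a_1, ..., a_10; the period length is 10.
So sqrt(243) = [15; (1, 1, 2, 3, 15, 3, 2, 1, 1, 30)] with period length k = 10.
k is even, so the fundamental solution of x^2 - 243y^2 = 1 is (p_{k-1}, q_{k-1}) = (p_9, q_9); compute convergents through index 9.
Convergents (p_i = a_i*p_{i-1} + p_{i-2}, q_i = a_i*q_{i-1} + q_{i-2} with p_{-2}=0, p_{-1}=1, q_{-2}=1, q_{-1}=0):
  i=0: a_0=15, p_0 = 15*1 + 0 = 15, q_0 = 15*0 + 1 = 1.
  i=1: a_1=1, p_1 = 1*15 + 1 = 16, q_1 = 1*1 + 0 = 1.
  i=2: a_2=1, p_2 = 1*16 + 15 = 31, q_2 = 1*1 + 1 = 2.
  i=3: a_3=2, p_3 = 2*31 + 16 = 78, q_3 = 2*2 + 1 = 5.
  i=4: a_4=3, p_4 = 3*78 + 31 = 265, q_4 = 3*5 + 2 = 17.
  i=5: a_5=15, p_5 = 15*265 + 78 = 4053, q_5 = 15*17 + 5 = 260.
  i=6: a_6=3, p_6 = 3*4053 + 265 = 12424, q_6 = 3*260 + 17 = 797.
  i=7: a_7=2, p_7 = 2*12424 + 4053 = 28901, q_7 = 2*797 + 260 = 1854.
  i=8: a_8=1, p_8 = 1*28901 + 12424 = 41325, q_8 = 1*1854 + 797 = 2651.
  i=9: a_9=1, p_9 = 1*41325 + 28901 = 70226, q_9 = 1*2651 + 1854 = 4505.
Check: 70226^2 - 243*4505^2 = 4931691076 - 4931691075 = 1, so (x, y) = (70226, 4505) solves the equation, and by the theorem it is the least positive solution.

(x, y) = (70226, 4505)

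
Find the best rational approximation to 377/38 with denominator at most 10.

99/10

Expand x = 377/38 as a continued fraction with the Euclidean algorithm:
  377 = 9*38 + 35, so a_0 = 9.
  38 = 1*35 + 3, so a_1 = 1.
  35 = 11*3 + 2, so a_2 = 11.
  3 = 1*2 + 1, so a_3 = 1.
  2 = 2*1 + 0, so a_4 = 2.
so x = [9; 1, 11, 1, 2].
Convergents (p_i = a_i*p_{i-1} + p_{i-2}, q_i = a_i*q_{i-1} + q_{i-2} with p_{-2}=0, p_{-1}=1, q_{-2}=1, q_{-1}=0), until the denominator exceeds 10:
  i=0: a_0=9, p_0 = 9*1 + 0 = 9, q_0 = 9*0 + 1 = 1.
  i=1: a_1=1, p_1 = 1*9 + 1 = 10, q_1 = 1*1 + 0 = 1.
  i=2: a_2=11, p_2 = 11*10 + 9 = 119, q_2 = 11*1 + 1 = 12.
q_2 = 12 > 10, so the last convergent with denominator <= 10 is p_1/q_1 = 10/1.
The closest fraction with denominator <= 10 is either p_1/q_1 or the intermediate fraction (k*p_1 + p_0)/(k*q_1 + q_0) with the largest k >= 1 whose denominator stays <= 10; these approach x as k grows, and every other convergent or intermediate fraction in range is farther away.
Largest k: floor((10 - q_0)/q_1) = floor((10 - 1)/1) = 9.
That gives (9*10 + 9)/(9*1 + 1) = 99/10.
Compare the errors: |x - 10/1| = |377*1 - 10*38|/(38*1) = 3/38, and |x - 99/10| = |377*10 - 99*38|/(38*10) = 8/380.
Cross-multiplying, 8*38 = 304 < 1140 = 3*380, so 8/380 is smaller: the intermediate fraction 99/10 is closer to x than 10/1.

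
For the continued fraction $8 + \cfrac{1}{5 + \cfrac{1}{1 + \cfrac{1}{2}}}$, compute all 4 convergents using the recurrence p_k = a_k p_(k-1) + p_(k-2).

8/1, 41/5, 49/6, 139/17

Using the convergent recurrence p_i = a_i*p_{i-1} + p_{i-2}, q_i = a_i*q_{i-1} + q_{i-2} with p_{-2}=0, p_{-1}=1, q_{-2}=1, q_{-1}=0:
  i=0: a_0=8, p_0 = 8*1 + 0 = 8, q_0 = 8*0 + 1 = 1.
  i=1: a_1=5, p_1 = 5*8 + 1 = 41, q_1 = 5*1 + 0 = 5.
  i=2: a_2=1, p_2 = 1*41 + 8 = 49, q_2 = 1*5 + 1 = 6.
  i=3: a_3=2, p_3 = 2*49 + 41 = 139, q_3 = 2*6 + 5 = 17.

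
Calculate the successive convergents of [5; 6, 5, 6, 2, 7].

Using the convergent recurrence p_i = a_i*p_{i-1} + p_{i-2}, q_i = a_i*q_{i-1} + q_{i-2} with p_{-2}=0, p_{-1}=1, q_{-2}=1, q_{-1}=0:
  i=0: a_0=5, p_0 = 5*1 + 0 = 5, q_0 = 5*0 + 1 = 1.
  i=1: a_1=6, p_1 = 6*5 + 1 = 31, q_1 = 6*1 + 0 = 6.
  i=2: a_2=5, p_2 = 5*31 + 5 = 160, q_2 = 5*6 + 1 = 31.
  i=3: a_3=6, p_3 = 6*160 + 31 = 991, q_3 = 6*31 + 6 = 192.
  i=4: a_4=2, p_4 = 2*991 + 160 = 2142, q_4 = 2*192 + 31 = 415.
  i=5: a_5=7, p_5 = 7*2142 + 991 = 15985, q_5 = 7*415 + 192 = 3097.

5/1, 31/6, 160/31, 991/192, 2142/415, 15985/3097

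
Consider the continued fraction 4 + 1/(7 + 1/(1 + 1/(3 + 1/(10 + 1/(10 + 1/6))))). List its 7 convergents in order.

Using the convergent recurrence p_i = a_i*p_{i-1} + p_{i-2}, q_i = a_i*q_{i-1} + q_{i-2} with p_{-2}=0, p_{-1}=1, q_{-2}=1, q_{-1}=0:
  i=0: a_0=4, p_0 = 4*1 + 0 = 4, q_0 = 4*0 + 1 = 1.
  i=1: a_1=7, p_1 = 7*4 + 1 = 29, q_1 = 7*1 + 0 = 7.
  i=2: a_2=1, p_2 = 1*29 + 4 = 33, q_2 = 1*7 + 1 = 8.
  i=3: a_3=3, p_3 = 3*33 + 29 = 128, q_3 = 3*8 + 7 = 31.
  i=4: a_4=10, p_4 = 10*128 + 33 = 1313, q_4 = 10*31 + 8 = 318.
  i=5: a_5=10, p_5 = 10*1313 + 128 = 13258, q_5 = 10*318 + 31 = 3211.
  i=6: a_6=6, p_6 = 6*13258 + 1313 = 80861, q_6 = 6*3211 + 318 = 19584.

4/1, 29/7, 33/8, 128/31, 1313/318, 13258/3211, 80861/19584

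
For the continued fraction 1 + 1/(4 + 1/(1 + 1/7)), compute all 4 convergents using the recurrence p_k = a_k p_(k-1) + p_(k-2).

1/1, 5/4, 6/5, 47/39

Using the convergent recurrence p_i = a_i*p_{i-1} + p_{i-2}, q_i = a_i*q_{i-1} + q_{i-2} with p_{-2}=0, p_{-1}=1, q_{-2}=1, q_{-1}=0:
  i=0: a_0=1, p_0 = 1*1 + 0 = 1, q_0 = 1*0 + 1 = 1.
  i=1: a_1=4, p_1 = 4*1 + 1 = 5, q_1 = 4*1 + 0 = 4.
  i=2: a_2=1, p_2 = 1*5 + 1 = 6, q_2 = 1*4 + 1 = 5.
  i=3: a_3=7, p_3 = 7*6 + 5 = 47, q_3 = 7*5 + 4 = 39.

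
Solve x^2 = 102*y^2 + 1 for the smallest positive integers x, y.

First expand sqrt(102) as a continued fraction. With x_i = (sqrt(102) + m_i)/d_i and (m_0, d_0) = (0, 1): a_0 = floor(sqrt(102)) = 10, since 10^2 = 100 <= 102 < 121 = 11^2.
Iterate m_{i+1} = d_i*a_i - m_i, d_{i+1} = (102 - m_{i+1}^2)/d_i, a_{i+1} = floor((a_0 + m_{i+1})/d_{i+1}):
  m_1 = 1*10 - 0 = 10, d_1 = (102 - 10^2)/1 = 2/1 = 2, a_1 = floor((10 + 10)/2) = 10.
  m_2 = 2*10 - 10 = 10, d_2 = (102 - 10^2)/2 = 2/2 = 1, a_2 = floor((10 + 10)/1) = 20.
  m_3 = 1*20 - 10 = 10, d_3 = (102 - 10^2)/1 = 2/1 = 2: (m_3, d_3) = (m_1, d_1) = (10, 2), so from here the quotients repeat a_1, a_2; the period length is 2.
So sqrt(102) = [10; (10, 20)] with period length k = 2.
k is even, so the fundamental solution of x^2 - 102y^2 = 1 is (p_{k-1}, q_{k-1}) = (p_1, q_1); compute convergents through index 1.
Convergents (p_i = a_i*p_{i-1} + p_{i-2}, q_i = a_i*q_{i-1} + q_{i-2} with p_{-2}=0, p_{-1}=1, q_{-2}=1, q_{-1}=0):
  i=0: a_0=10, p_0 = 10*1 + 0 = 10, q_0 = 10*0 + 1 = 1.
  i=1: a_1=10, p_1 = 10*10 + 1 = 101, q_1 = 10*1 + 0 = 10.
Check: 101^2 - 102*10^2 = 10201 - 10200 = 1, so (x, y) = (101, 10) solves the equation, and by the theorem it is the least positive solution.

(x, y) = (101, 10)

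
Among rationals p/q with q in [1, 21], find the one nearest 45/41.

23/21

Expand x = 45/41 as a continued fraction with the Euclidean algorithm:
  45 = 1*41 + 4, so a_0 = 1.
  41 = 10*4 + 1, so a_1 = 10.
  4 = 4*1 + 0, so a_2 = 4.
so x = [1; 10, 4].
Convergents (p_i = a_i*p_{i-1} + p_{i-2}, q_i = a_i*q_{i-1} + q_{i-2} with p_{-2}=0, p_{-1}=1, q_{-2}=1, q_{-1}=0), until the denominator exceeds 21:
  i=0: a_0=1, p_0 = 1*1 + 0 = 1, q_0 = 1*0 + 1 = 1.
  i=1: a_1=10, p_1 = 10*1 + 1 = 11, q_1 = 10*1 + 0 = 10.
  i=2: a_2=4, p_2 = 4*11 + 1 = 45, q_2 = 4*10 + 1 = 41.
q_2 = 41 > 21, so the last convergent with denominator <= 21 is p_1/q_1 = 11/10.
The closest fraction with denominator <= 21 is either p_1/q_1 or the intermediate fraction (k*p_1 + p_0)/(k*q_1 + q_0) with the largest k >= 1 whose denominator stays <= 21; these approach x as k grows, and every other convergent or intermediate fraction in range is farther away.
Largest k: floor((21 - q_0)/q_1) = floor((21 - 1)/10) = 2.
That gives (2*11 + 1)/(2*10 + 1) = 23/21.
Compare the errors: |x - 11/10| = |45*10 - 11*41|/(41*10) = 1/410, and |x - 23/21| = |45*21 - 23*41|/(41*21) = 2/861.
Cross-multiplying, 2*410 = 820 < 861 = 1*861, so 2/861 is smaller: the intermediate fraction 23/21 is closer to x than 11/10.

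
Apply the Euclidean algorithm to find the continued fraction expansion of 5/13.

[0; 2, 1, 1, 2]

Run the Euclidean algorithm on 5 and 13; the successive quotients are the partial quotients a_0, a_1, ... (each step inverts the fractional part left over by the previous one):
  5 = 0*13 + 5, so a_0 = 0.
  13 = 2*5 + 3, so a_1 = 2.
  5 = 1*3 + 2, so a_2 = 1.
  3 = 1*2 + 1, so a_3 = 1.
  2 = 2*1 + 0, so a_4 = 2.
The remainder reaches 0 after 5 divisions, so the expansion has 5 partial quotients, read off in order.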